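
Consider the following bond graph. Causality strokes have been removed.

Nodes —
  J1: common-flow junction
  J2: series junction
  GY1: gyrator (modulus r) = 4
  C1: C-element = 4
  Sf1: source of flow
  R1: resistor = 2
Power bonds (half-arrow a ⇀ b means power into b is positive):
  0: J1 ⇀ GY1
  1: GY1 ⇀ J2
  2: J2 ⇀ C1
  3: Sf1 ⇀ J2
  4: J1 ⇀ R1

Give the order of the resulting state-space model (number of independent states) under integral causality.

1  (C1 all integral)

β3 |Sf1  (Sf1: flow source, stroke at near end)
β1 |J2  (1-jn J2 has f-setter on 3)
β2 |J2  (1-jn J2 has f-setter on 3)
β0 |J1  (GY1 both-in/both-out from 1)
β4 |R1  (J1 needs exactly one f-in)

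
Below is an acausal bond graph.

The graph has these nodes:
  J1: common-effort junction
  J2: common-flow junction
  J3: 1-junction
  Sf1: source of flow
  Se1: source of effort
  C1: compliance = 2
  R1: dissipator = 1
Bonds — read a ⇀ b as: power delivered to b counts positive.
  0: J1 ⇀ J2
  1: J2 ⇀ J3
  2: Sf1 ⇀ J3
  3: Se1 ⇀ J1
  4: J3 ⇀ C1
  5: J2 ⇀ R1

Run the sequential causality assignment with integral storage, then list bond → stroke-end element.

β0 →J2
β1 →J3
β2 →Sf1
β3 →J1
β4 →J3
β5 →J2

bond 2 stroke at Sf1  (Sf1: flow source, stroke at near end)
bond 3 stroke at J1  (Se1 fixes effort; stroke away)
bond 0 stroke at J2  (common-e at J1 fixed by 3)
bond 1 stroke at J3  (common-f at J3 fixed by 2)
bond 4 stroke at J3  (common-f at J3 fixed by 2)
bond 5 stroke at J2  (J2: bond 1 brought flow, rest push out)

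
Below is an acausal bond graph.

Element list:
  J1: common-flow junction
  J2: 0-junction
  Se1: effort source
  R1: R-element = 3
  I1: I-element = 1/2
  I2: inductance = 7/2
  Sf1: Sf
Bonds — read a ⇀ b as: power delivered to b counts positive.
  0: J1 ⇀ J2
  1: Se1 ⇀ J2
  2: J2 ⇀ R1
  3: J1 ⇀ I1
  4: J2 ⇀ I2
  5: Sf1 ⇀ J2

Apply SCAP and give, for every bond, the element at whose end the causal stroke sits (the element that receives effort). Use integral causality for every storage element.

β1 stroke at J2  (source Se1 imposes e)
β5 stroke at Sf1  (Sf1: flow source, stroke at near end)
β0 stroke at J1  (common-e at J2 fixed by 1)
β2 stroke at R1  (J2: bond 1 brought effort, rest push out)
β4 stroke at I2  (J2 effort already set via bond 1)
β3 stroke at I1  (only one flow-in slot at J1)

#0 stroke→J1
#1 stroke→J2
#2 stroke→R1
#3 stroke→I1
#4 stroke→I2
#5 stroke→Sf1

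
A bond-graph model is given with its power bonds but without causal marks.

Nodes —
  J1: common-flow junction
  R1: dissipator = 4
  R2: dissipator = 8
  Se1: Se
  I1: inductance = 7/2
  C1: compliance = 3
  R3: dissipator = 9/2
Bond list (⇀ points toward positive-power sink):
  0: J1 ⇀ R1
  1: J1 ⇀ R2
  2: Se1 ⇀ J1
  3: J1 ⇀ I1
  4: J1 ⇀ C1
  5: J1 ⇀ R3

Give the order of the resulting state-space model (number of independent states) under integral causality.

β2 →J1  (Se1: effort source, stroke at far end)
β3 →I1  (I1 integral (f out))
β0 →J1  (common-f at J1 fixed by 3)
β1 →J1  (J1: bond 3 brought flow, rest push out)
β4 →J1  (1-jn J1 has f-setter on 3)
β5 →J1  (1-jn J1 has f-setter on 3)

2  (C1, I1 all integral)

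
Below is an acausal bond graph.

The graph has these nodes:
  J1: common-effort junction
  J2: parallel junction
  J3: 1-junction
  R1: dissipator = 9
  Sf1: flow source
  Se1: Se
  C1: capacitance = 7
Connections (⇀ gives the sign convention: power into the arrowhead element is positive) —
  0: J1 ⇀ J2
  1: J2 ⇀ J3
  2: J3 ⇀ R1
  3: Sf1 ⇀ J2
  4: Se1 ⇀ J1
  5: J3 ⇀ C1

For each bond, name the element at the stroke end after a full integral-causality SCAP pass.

#3 →Sf1  (Sf1 (Sf) sets flow on bond)
#4 →J1  (Se1: effort source, stroke at far end)
#0 →J2  (common-e at J1 fixed by 4)
#1 →J3  (0-jn J2 has e-setter on 0)
#5 →J3  (C1 integral (e out))
#2 →R1  (J3: last free bond brings flow in)

bond 0 |J2
bond 1 |J3
bond 2 |R1
bond 3 |Sf1
bond 4 |J1
bond 5 |J3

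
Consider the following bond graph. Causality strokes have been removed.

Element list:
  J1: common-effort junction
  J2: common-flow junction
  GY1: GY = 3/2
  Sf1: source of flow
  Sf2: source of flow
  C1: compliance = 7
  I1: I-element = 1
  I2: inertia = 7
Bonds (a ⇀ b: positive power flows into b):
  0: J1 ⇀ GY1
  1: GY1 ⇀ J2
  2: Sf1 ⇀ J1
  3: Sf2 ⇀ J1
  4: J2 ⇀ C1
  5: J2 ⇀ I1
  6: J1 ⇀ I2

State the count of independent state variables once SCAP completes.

b2 stroke→Sf1  (Sf1 (Sf) sets flow on bond)
b3 stroke→Sf2  (Sf2 (Sf) sets flow on bond)
b4 stroke→J2  (C1 integral (e out))
b5 stroke→I1  (prefer integral on I1)
b1 stroke→J2  (J2: bond 5 brought flow, rest push out)
b0 stroke→J1  (GY1 both-in/both-out from 1)
b6 stroke→I2  (J1 effort already set via bond 0)

3  (C1, I1, I2 all integral)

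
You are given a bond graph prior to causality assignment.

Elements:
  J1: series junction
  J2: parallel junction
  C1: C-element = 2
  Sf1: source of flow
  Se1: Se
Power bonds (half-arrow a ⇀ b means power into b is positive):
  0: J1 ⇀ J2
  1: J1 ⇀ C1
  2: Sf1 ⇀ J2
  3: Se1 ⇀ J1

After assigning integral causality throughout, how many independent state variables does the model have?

1  (C1 all integral)

β2 →Sf1  (Sf1 fixes flow; stroke at Sf1)
β3 →J1  (Se1 (Se) sets effort on bond)
β0 →J2  (J2: last free bond brings effort in)
β1 →J1  (common-f at J1 fixed by 0)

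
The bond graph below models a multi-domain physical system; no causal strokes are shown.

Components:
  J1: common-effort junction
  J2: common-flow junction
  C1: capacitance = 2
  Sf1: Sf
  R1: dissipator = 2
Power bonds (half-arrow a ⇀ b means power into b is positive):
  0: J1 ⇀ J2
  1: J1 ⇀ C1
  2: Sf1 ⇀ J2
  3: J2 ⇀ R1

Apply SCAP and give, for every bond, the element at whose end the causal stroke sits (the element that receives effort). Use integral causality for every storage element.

b2 stroke→Sf1  (Sf1 (Sf) sets flow on bond)
b0 stroke→J2  (J2: bond 2 brought flow, rest push out)
b3 stroke→J2  (common-f at J2 fixed by 2)
b1 stroke→J1  (J1 needs exactly one e-in)

β0 stroke→J2
β1 stroke→J1
β2 stroke→Sf1
β3 stroke→J2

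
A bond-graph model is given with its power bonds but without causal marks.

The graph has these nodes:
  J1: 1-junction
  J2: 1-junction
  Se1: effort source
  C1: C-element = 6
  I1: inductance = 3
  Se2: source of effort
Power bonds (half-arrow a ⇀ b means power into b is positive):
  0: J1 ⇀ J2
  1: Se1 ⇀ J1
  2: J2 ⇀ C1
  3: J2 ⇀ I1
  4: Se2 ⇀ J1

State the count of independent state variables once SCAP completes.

β1 stroke→J1  (Se1 (Se) sets effort on bond)
β4 stroke→J1  (Se2: effort source, stroke at far end)
β0 stroke→J2  (J1 needs exactly one f-in)
β2 stroke→J2  (C1 outputs effort q/C1)
β3 stroke→I1  (closing 1-jn rule on J2)

2  (C1, I1 all integral)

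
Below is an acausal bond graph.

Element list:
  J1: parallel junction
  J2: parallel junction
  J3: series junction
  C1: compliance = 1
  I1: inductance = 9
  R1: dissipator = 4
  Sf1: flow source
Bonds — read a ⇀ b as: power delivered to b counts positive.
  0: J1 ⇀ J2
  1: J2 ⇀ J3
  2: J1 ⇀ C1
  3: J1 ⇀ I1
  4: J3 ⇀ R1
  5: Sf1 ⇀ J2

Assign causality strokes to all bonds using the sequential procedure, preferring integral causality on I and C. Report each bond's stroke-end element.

β5 |Sf1  (Sf1 fixes flow; stroke at Sf1)
β2 |J1  (C1 outputs effort q/C1)
β0 |J2  (0-jn J1 has e-setter on 2)
β3 |I1  (J1: bond 2 brought effort, rest push out)
β1 |J3  (J2: bond 0 brought effort, rest push out)
β4 |R1  (J3 needs exactly one f-in)

β0 stroke at J2
β1 stroke at J3
β2 stroke at J1
β3 stroke at I1
β4 stroke at R1
β5 stroke at Sf1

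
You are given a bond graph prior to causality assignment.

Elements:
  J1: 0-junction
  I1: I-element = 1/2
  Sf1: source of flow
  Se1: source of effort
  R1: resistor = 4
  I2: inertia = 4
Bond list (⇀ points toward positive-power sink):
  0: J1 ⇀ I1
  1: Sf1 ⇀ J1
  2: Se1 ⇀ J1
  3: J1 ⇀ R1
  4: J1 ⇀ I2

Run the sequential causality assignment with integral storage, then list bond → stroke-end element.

β0 stroke at I1
β1 stroke at Sf1
β2 stroke at J1
β3 stroke at R1
β4 stroke at I2

#1 stroke→Sf1  (Sf1 fixes flow; stroke at Sf1)
#2 stroke→J1  (Se1: effort source, stroke at far end)
#0 stroke→I1  (0-jn J1 has e-setter on 2)
#3 stroke→R1  (0-jn J1 has e-setter on 2)
#4 stroke→I2  (J1 effort already set via bond 2)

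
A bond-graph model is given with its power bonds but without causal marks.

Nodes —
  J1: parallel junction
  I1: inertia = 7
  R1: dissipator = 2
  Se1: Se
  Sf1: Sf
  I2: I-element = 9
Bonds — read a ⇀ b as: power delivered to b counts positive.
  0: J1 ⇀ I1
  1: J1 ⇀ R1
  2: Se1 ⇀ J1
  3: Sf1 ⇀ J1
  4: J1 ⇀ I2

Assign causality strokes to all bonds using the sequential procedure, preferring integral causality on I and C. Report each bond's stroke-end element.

β2 |J1  (Se1 fixes effort; stroke away)
β3 |Sf1  (Sf1 fixes flow; stroke at Sf1)
β0 |I1  (J1 effort already set via bond 2)
β1 |R1  (J1: bond 2 brought effort, rest push out)
β4 |I2  (0-jn J1 has e-setter on 2)

b0 →I1
b1 →R1
b2 →J1
b3 →Sf1
b4 →I2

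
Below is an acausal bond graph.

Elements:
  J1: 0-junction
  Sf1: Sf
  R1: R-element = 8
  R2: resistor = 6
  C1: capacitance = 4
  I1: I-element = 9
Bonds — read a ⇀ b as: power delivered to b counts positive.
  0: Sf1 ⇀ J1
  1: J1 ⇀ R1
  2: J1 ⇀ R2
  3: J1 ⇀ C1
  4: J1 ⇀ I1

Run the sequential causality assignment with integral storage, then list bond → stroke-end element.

β0 |Sf1  (Sf1 fixes flow; stroke at Sf1)
β3 |J1  (C1: C, integral causality)
β1 |R1  (J1 effort already set via bond 3)
β2 |R2  (common-e at J1 fixed by 3)
β4 |I1  (J1: bond 3 brought effort, rest push out)

β0 stroke→Sf1
β1 stroke→R1
β2 stroke→R2
β3 stroke→J1
β4 stroke→I1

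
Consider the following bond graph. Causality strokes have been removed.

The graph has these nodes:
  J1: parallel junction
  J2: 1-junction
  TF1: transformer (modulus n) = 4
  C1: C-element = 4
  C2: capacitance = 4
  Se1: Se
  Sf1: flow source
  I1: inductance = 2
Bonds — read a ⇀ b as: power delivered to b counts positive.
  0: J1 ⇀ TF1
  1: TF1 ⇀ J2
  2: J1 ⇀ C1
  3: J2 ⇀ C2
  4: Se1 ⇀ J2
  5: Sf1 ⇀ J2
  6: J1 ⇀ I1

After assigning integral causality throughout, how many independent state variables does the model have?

β4 →J2  (Se1 (Se) sets effort on bond)
β5 →Sf1  (Sf1: flow source, stroke at near end)
β1 →J2  (1-jn J2 has f-setter on 5)
β3 →J2  (J2: bond 5 brought flow, rest push out)
β0 →TF1  (TF1: transformer flips bond 1)
β2 →J1  (C1: C, integral causality)
β6 →I1  (0-jn J1 has e-setter on 2)

3  (C1, C2, I1 all integral)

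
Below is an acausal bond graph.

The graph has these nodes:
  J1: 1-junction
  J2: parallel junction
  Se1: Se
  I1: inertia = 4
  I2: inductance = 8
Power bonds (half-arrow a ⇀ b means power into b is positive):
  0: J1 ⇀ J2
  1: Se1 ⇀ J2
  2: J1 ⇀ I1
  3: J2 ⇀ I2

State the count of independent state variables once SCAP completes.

b1 stroke at J2  (source Se1 imposes e)
b0 stroke at J1  (J2: bond 1 brought effort, rest push out)
b3 stroke at I2  (J2: bond 1 brought effort, rest push out)
b2 stroke at I1  (closing 1-jn rule on J1)

2  (I1, I2 all integral)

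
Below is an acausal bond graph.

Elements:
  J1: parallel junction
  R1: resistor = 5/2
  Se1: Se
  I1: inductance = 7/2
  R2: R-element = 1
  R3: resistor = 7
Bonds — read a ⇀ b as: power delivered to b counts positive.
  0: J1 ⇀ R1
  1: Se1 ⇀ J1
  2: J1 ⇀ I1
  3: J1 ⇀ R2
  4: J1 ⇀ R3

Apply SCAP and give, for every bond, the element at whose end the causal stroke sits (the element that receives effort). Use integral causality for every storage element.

b0 stroke at R1
b1 stroke at J1
b2 stroke at I1
b3 stroke at R2
b4 stroke at R3

b1 →J1  (Se1 fixes effort; stroke away)
b0 →R1  (J1: bond 1 brought effort, rest push out)
b2 →I1  (common-e at J1 fixed by 1)
b3 →R2  (0-jn J1 has e-setter on 1)
b4 →R3  (common-e at J1 fixed by 1)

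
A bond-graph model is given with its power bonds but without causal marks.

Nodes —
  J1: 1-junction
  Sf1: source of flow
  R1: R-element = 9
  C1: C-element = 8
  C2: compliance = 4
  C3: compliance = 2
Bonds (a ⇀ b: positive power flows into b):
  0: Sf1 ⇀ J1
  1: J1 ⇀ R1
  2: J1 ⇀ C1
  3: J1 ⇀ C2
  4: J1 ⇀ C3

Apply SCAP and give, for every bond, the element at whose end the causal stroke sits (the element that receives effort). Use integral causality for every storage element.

bond 0 |Sf1  (Sf1: flow source, stroke at near end)
bond 1 |J1  (1-jn J1 has f-setter on 0)
bond 2 |J1  (J1 flow already set via bond 0)
bond 3 |J1  (J1 flow already set via bond 0)
bond 4 |J1  (J1: bond 0 brought flow, rest push out)

bond 0 stroke→Sf1
bond 1 stroke→J1
bond 2 stroke→J1
bond 3 stroke→J1
bond 4 stroke→J1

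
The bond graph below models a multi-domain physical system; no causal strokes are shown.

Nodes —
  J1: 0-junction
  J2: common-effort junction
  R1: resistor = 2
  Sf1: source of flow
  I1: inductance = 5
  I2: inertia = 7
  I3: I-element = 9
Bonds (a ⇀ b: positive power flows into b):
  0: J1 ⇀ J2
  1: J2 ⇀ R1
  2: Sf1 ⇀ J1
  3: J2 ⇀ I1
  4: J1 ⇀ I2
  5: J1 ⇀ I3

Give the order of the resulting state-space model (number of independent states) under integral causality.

3  (I1, I2, I3 all integral)

b2 stroke at Sf1  (Sf1: flow source, stroke at near end)
b3 stroke at I1  (I1 outputs flow p/I1)
b4 stroke at I2  (I2 integral (f out))
b5 stroke at I3  (I3 integral (f out))
b0 stroke at J1  (J1: last free bond brings effort in)
b1 stroke at J2  (closing 0-jn rule on J2)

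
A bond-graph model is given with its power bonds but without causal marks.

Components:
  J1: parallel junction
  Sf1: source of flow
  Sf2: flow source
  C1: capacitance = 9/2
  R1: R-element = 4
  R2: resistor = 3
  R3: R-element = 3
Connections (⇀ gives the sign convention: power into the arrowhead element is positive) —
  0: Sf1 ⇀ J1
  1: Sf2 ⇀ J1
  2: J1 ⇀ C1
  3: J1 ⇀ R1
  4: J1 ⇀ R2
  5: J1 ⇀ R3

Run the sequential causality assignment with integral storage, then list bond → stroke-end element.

b0 |Sf1  (Sf1 fixes flow; stroke at Sf1)
b1 |Sf2  (Sf2 (Sf) sets flow on bond)
b2 |J1  (C1: C, integral causality)
b3 |R1  (J1: bond 2 brought effort, rest push out)
b4 |R2  (J1 effort already set via bond 2)
b5 |R3  (0-jn J1 has e-setter on 2)

b0 stroke at Sf1
b1 stroke at Sf2
b2 stroke at J1
b3 stroke at R1
b4 stroke at R2
b5 stroke at R3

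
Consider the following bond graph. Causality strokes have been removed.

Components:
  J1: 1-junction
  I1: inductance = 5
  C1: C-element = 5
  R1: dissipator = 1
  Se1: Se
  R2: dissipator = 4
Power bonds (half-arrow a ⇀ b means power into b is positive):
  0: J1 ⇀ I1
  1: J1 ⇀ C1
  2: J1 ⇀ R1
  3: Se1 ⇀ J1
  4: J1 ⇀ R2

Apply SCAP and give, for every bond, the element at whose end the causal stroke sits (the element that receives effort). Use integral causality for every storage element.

#0 stroke→I1
#1 stroke→J1
#2 stroke→J1
#3 stroke→J1
#4 stroke→J1

bond 3 stroke→J1  (Se1 fixes effort; stroke away)
bond 0 stroke→I1  (I1 outputs flow p/I1)
bond 1 stroke→J1  (common-f at J1 fixed by 0)
bond 2 stroke→J1  (common-f at J1 fixed by 0)
bond 4 stroke→J1  (common-f at J1 fixed by 0)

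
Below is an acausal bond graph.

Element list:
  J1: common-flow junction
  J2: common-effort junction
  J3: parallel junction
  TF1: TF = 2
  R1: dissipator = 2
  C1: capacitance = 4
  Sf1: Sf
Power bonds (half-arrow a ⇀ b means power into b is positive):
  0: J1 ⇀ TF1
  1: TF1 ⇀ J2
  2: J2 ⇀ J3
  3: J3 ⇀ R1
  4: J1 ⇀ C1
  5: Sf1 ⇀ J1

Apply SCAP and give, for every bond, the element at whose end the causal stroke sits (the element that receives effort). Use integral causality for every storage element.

β5 stroke at Sf1  (source Sf1 imposes f)
β0 stroke at J1  (J1 flow already set via bond 5)
β4 stroke at J1  (J1 flow already set via bond 5)
β1 stroke at TF1  (through TF1, causality passes straight; one stroke at TF1)
β2 stroke at J2  (J2 needs exactly one e-in)
β3 stroke at J3  (closing 0-jn rule on J3)

β0 |J1
β1 |TF1
β2 |J2
β3 |J3
β4 |J1
β5 |Sf1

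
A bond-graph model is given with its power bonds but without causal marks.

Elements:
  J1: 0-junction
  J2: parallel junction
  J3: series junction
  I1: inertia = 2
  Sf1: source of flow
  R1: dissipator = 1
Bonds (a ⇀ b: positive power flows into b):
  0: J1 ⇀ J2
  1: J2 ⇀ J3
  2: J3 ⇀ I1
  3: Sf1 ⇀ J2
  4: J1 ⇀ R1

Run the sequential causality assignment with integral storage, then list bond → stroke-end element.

bond 0 |J2
bond 1 |J3
bond 2 |I1
bond 3 |Sf1
bond 4 |J1

#3 →Sf1  (Sf1 fixes flow; stroke at Sf1)
#2 →I1  (prefer integral on I1)
#1 →J3  (J3: bond 2 brought flow, rest push out)
#0 →J2  (only one effort-in slot at J2)
#4 →J1  (only one effort-in slot at J1)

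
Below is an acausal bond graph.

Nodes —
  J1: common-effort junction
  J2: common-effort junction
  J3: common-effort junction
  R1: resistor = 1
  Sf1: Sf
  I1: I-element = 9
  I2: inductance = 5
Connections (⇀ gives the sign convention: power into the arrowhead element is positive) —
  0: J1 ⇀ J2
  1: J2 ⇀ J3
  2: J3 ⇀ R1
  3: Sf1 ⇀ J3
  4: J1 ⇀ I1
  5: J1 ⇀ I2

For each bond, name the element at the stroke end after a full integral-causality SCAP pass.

bond 3 |Sf1  (Sf1 (Sf) sets flow on bond)
bond 4 |I1  (prefer integral on I1)
bond 5 |I2  (prefer integral on I2)
bond 0 |J1  (J1: last free bond brings effort in)
bond 1 |J2  (only one effort-in slot at J2)
bond 2 |J3  (J3: last free bond brings effort in)

bond 0 stroke→J1
bond 1 stroke→J2
bond 2 stroke→J3
bond 3 stroke→Sf1
bond 4 stroke→I1
bond 5 stroke→I2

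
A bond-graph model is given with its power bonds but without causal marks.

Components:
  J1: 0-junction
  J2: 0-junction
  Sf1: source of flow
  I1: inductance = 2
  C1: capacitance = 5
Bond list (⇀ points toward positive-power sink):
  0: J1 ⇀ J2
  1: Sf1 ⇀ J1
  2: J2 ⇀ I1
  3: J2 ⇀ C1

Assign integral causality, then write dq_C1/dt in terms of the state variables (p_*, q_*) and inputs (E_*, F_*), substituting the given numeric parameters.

dq_C1/dt = F_Sf1 - p_I1/2

β1 stroke→Sf1  (Sf1 fixes flow; stroke at Sf1)
β0 stroke→J1  (closing 0-jn rule on J1)
β2 stroke→I1  (I1 outputs flow p/I1)
β3 stroke→J2  (J2: last free bond brings effort in)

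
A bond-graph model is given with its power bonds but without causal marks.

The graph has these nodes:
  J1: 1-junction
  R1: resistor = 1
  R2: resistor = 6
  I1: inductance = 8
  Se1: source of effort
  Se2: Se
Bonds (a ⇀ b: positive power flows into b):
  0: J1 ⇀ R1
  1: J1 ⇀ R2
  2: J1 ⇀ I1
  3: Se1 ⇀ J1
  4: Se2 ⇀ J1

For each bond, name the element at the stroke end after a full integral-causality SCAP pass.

bond 0 stroke→J1
bond 1 stroke→J1
bond 2 stroke→I1
bond 3 stroke→J1
bond 4 stroke→J1

b3 →J1  (Se1 (Se) sets effort on bond)
b4 →J1  (Se2: effort source, stroke at far end)
b2 →I1  (I1 outputs flow p/I1)
b0 →J1  (common-f at J1 fixed by 2)
b1 →J1  (common-f at J1 fixed by 2)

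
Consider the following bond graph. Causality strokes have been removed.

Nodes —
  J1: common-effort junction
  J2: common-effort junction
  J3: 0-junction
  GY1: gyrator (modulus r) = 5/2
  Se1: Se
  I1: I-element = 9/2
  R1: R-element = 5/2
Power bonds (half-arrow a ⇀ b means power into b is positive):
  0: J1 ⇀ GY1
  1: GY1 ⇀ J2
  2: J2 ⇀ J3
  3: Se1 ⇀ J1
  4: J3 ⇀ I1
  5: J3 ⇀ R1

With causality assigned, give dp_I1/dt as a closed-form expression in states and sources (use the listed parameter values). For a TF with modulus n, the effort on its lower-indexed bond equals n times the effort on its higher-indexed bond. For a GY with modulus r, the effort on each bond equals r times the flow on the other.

β3 stroke→J1  (source Se1 imposes e)
β0 stroke→GY1  (J1: bond 3 brought effort, rest push out)
β1 stroke→GY1  (GY1 both-in/both-out from 0)
β2 stroke→J2  (only one effort-in slot at J2)
β4 stroke→I1  (I1 integral (f out))
β5 stroke→J3  (J3 needs exactly one e-in)

dp_I1/dt = E_Se1 - 5*p_I1/9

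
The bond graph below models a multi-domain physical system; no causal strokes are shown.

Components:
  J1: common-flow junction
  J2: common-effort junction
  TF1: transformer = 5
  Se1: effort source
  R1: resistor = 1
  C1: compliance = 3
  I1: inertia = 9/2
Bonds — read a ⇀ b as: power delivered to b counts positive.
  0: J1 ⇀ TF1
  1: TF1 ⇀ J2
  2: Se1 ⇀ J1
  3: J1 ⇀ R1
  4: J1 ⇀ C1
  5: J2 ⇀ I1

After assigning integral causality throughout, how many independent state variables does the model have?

2  (C1, I1 all integral)

#2 →J1  (Se1: effort source, stroke at far end)
#4 →J1  (C1 integral (e out))
#5 →I1  (I1: I, integral causality)
#1 →J2  (closing 0-jn rule on J2)
#0 →TF1  (TF1 one-in-one-out from 1)
#3 →J1  (1-jn J1 has f-setter on 0)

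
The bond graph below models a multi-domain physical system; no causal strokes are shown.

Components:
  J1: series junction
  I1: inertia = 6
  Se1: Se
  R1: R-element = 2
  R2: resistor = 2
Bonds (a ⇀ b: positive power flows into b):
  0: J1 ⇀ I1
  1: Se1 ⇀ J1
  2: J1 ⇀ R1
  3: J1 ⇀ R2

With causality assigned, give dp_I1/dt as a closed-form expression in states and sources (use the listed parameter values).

dp_I1/dt = E_Se1 - 2*p_I1/3

b1 |J1  (Se1 (Se) sets effort on bond)
b0 |I1  (I1 outputs flow p/I1)
b2 |J1  (1-jn J1 has f-setter on 0)
b3 |J1  (J1 flow already set via bond 0)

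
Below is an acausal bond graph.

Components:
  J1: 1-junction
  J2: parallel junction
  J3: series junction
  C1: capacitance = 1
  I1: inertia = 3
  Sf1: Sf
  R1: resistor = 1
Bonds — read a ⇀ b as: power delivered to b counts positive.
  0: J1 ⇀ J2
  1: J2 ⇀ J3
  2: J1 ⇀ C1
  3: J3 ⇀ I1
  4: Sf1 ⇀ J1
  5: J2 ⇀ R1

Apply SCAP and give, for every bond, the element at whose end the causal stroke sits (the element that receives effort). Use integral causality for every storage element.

β0 |J1
β1 |J3
β2 |J1
β3 |I1
β4 |Sf1
β5 |J2

bond 4 stroke at Sf1  (Sf1: flow source, stroke at near end)
bond 0 stroke at J1  (J1: bond 4 brought flow, rest push out)
bond 2 stroke at J1  (J1 flow already set via bond 4)
bond 3 stroke at I1  (prefer integral on I1)
bond 1 stroke at J3  (common-f at J3 fixed by 3)
bond 5 stroke at J2  (closing 0-jn rule on J2)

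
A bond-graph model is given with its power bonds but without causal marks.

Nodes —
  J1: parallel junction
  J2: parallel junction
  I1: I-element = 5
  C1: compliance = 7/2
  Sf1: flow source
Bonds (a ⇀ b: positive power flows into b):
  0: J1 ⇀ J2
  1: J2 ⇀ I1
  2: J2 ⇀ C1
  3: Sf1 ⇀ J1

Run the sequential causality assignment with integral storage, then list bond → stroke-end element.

bond 3 →Sf1  (Sf1 (Sf) sets flow on bond)
bond 0 →J1  (J1 needs exactly one e-in)
bond 1 →I1  (I1 integral (f out))
bond 2 →J2  (closing 0-jn rule on J2)

b0 stroke→J1
b1 stroke→I1
b2 stroke→J2
b3 stroke→Sf1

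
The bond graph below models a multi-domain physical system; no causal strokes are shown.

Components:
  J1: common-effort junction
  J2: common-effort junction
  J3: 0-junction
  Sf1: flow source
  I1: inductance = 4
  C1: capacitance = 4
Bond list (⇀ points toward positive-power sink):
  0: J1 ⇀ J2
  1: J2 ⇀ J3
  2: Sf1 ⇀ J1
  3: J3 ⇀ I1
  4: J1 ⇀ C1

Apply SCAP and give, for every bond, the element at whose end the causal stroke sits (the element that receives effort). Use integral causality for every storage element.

#0 |J2
#1 |J3
#2 |Sf1
#3 |I1
#4 |J1

#2 →Sf1  (Sf1 fixes flow; stroke at Sf1)
#3 →I1  (I1: I, integral causality)
#1 →J3  (J3: last free bond brings effort in)
#0 →J2  (J2: last free bond brings effort in)
#4 →J1  (only one effort-in slot at J1)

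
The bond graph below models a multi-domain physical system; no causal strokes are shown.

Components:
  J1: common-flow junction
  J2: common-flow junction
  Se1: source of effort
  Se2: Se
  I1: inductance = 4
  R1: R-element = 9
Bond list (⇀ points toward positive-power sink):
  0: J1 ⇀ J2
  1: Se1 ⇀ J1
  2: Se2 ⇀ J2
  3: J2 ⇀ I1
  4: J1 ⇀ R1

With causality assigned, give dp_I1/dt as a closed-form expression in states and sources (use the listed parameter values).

dp_I1/dt = E_Se1 + E_Se2 - 9*p_I1/4

bond 1 stroke at J1  (Se1 fixes effort; stroke away)
bond 2 stroke at J2  (Se2 fixes effort; stroke away)
bond 3 stroke at I1  (I1 outputs flow p/I1)
bond 0 stroke at J2  (J2 flow already set via bond 3)
bond 4 stroke at J1  (J1 flow already set via bond 0)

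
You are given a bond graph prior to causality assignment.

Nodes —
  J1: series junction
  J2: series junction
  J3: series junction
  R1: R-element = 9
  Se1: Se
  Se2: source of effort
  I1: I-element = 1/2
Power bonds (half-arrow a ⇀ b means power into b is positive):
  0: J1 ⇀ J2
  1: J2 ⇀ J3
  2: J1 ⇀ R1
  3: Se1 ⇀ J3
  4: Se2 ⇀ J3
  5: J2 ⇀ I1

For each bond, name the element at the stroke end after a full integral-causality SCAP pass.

#3 stroke at J3  (Se1: effort source, stroke at far end)
#4 stroke at J3  (source Se2 imposes e)
#1 stroke at J2  (J3 needs exactly one f-in)
#5 stroke at I1  (prefer integral on I1)
#0 stroke at J2  (common-f at J2 fixed by 5)
#2 stroke at J1  (1-jn J1 has f-setter on 0)

β0 |J2
β1 |J2
β2 |J1
β3 |J3
β4 |J3
β5 |I1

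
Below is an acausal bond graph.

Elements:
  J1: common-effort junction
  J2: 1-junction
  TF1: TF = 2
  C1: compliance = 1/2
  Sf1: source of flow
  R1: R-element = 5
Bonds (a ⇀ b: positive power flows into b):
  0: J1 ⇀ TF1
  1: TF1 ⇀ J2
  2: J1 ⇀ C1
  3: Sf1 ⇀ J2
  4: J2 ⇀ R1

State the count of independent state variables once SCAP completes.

1  (C1 all integral)

#3 stroke at Sf1  (Sf1 (Sf) sets flow on bond)
#1 stroke at J2  (common-f at J2 fixed by 3)
#4 stroke at J2  (J2 flow already set via bond 3)
#0 stroke at TF1  (TF TF1: opposite of bond 1)
#2 stroke at J1  (J1 needs exactly one e-in)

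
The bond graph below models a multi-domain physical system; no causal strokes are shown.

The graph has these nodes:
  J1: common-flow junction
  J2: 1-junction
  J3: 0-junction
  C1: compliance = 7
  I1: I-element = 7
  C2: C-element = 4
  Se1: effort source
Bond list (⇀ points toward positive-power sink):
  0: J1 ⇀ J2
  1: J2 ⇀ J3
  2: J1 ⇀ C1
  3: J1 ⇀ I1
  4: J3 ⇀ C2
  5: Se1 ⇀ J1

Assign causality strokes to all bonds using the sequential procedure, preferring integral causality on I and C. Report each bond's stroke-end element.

b5 stroke→J1  (Se1 (Se) sets effort on bond)
b2 stroke→J1  (C1: C, integral causality)
b3 stroke→I1  (I1 integral (f out))
b0 stroke→J1  (1-jn J1 has f-setter on 3)
b1 stroke→J2  (J2 flow already set via bond 0)
b4 stroke→J3  (J3: last free bond brings effort in)

bond 0 |J1
bond 1 |J2
bond 2 |J1
bond 3 |I1
bond 4 |J3
bond 5 |J1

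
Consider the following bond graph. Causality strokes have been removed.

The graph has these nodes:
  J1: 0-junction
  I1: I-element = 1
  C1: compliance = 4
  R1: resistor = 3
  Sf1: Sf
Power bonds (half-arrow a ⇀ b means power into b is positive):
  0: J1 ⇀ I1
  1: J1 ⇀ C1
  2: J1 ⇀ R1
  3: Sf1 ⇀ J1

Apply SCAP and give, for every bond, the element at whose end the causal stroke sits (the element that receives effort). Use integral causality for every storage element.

#0 stroke→I1
#1 stroke→J1
#2 stroke→R1
#3 stroke→Sf1

#3 |Sf1  (source Sf1 imposes f)
#0 |I1  (prefer integral on I1)
#1 |J1  (C1 integral (e out))
#2 |R1  (common-e at J1 fixed by 1)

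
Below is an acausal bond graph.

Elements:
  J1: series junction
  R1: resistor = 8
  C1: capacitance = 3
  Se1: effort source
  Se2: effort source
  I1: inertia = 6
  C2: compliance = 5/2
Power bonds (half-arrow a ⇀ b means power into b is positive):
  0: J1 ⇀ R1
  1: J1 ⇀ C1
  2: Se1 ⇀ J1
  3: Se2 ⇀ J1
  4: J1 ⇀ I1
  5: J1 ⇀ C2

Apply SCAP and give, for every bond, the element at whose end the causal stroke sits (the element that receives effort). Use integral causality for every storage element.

#0 stroke at J1
#1 stroke at J1
#2 stroke at J1
#3 stroke at J1
#4 stroke at I1
#5 stroke at J1

bond 2 |J1  (Se1 fixes effort; stroke away)
bond 3 |J1  (source Se2 imposes e)
bond 1 |J1  (C1 integral (e out))
bond 4 |I1  (I1 outputs flow p/I1)
bond 0 |J1  (1-jn J1 has f-setter on 4)
bond 5 |J1  (J1 flow already set via bond 4)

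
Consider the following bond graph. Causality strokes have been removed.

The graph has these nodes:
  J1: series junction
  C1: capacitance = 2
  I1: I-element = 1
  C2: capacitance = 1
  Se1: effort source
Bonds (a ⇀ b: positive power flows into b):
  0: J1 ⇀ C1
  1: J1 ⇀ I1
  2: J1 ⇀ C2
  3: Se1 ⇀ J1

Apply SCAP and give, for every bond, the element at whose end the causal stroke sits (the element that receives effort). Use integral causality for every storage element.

bond 3 |J1  (Se1 (Se) sets effort on bond)
bond 0 |J1  (C1 outputs effort q/C1)
bond 1 |I1  (I1: I, integral causality)
bond 2 |J1  (1-jn J1 has f-setter on 1)

bond 0 →J1
bond 1 →I1
bond 2 →J1
bond 3 →J1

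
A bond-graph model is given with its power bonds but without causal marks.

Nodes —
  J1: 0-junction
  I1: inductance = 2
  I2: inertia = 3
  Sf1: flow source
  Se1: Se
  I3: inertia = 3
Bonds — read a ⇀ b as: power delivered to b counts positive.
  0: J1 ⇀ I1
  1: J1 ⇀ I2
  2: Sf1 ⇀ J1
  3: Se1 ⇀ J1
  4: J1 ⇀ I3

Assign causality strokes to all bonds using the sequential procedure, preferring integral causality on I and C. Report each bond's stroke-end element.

bond 2 stroke→Sf1  (Sf1: flow source, stroke at near end)
bond 3 stroke→J1  (Se1 fixes effort; stroke away)
bond 0 stroke→I1  (J1: bond 3 brought effort, rest push out)
bond 1 stroke→I2  (common-e at J1 fixed by 3)
bond 4 stroke→I3  (J1: bond 3 brought effort, rest push out)

#0 stroke at I1
#1 stroke at I2
#2 stroke at Sf1
#3 stroke at J1
#4 stroke at I3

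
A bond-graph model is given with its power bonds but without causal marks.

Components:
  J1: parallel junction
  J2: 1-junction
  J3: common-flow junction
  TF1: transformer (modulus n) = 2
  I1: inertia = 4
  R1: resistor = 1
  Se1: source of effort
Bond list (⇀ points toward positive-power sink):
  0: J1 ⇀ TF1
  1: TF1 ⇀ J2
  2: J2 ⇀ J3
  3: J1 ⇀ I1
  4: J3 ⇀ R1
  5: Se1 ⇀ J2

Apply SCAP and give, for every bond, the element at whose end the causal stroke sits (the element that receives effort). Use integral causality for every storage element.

β5 |J2  (source Se1 imposes e)
β3 |I1  (I1 outputs flow p/I1)
β0 |J1  (J1 needs exactly one e-in)
β1 |TF1  (through TF1, causality passes straight; one stroke at TF1)
β2 |J2  (J2: bond 1 brought flow, rest push out)
β4 |J3  (common-f at J3 fixed by 2)

bond 0 |J1
bond 1 |TF1
bond 2 |J2
bond 3 |I1
bond 4 |J3
bond 5 |J2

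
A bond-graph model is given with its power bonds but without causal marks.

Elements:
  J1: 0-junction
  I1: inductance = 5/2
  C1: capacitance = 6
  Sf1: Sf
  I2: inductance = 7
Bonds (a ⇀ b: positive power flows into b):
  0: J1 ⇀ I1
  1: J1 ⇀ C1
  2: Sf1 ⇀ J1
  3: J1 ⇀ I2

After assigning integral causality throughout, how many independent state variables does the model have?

3  (C1, I1, I2 all integral)

bond 2 stroke at Sf1  (source Sf1 imposes f)
bond 0 stroke at I1  (I1: I, integral causality)
bond 1 stroke at J1  (C1 integral (e out))
bond 3 stroke at I2  (J1 effort already set via bond 1)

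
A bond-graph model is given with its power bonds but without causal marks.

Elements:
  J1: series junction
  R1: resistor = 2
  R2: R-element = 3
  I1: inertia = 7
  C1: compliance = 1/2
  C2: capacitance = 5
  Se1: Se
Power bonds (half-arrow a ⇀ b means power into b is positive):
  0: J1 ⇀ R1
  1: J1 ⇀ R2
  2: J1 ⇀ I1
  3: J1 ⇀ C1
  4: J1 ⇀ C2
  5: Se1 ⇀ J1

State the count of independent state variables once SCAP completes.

3  (C1, C2, I1 all integral)

#5 →J1  (Se1 (Se) sets effort on bond)
#2 →I1  (I1: I, integral causality)
#0 →J1  (J1 flow already set via bond 2)
#1 →J1  (1-jn J1 has f-setter on 2)
#3 →J1  (1-jn J1 has f-setter on 2)
#4 →J1  (J1: bond 2 brought flow, rest push out)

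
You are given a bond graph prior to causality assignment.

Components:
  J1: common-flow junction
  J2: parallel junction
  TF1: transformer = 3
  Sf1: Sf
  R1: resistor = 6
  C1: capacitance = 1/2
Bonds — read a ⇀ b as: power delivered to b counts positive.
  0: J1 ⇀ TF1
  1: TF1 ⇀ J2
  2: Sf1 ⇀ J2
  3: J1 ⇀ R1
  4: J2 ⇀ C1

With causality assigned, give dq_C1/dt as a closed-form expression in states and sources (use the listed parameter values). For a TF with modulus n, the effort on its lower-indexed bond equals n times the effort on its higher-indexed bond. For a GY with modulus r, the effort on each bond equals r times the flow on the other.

dq_C1/dt = F_Sf1 - 3*q_C1

b2 stroke at Sf1  (source Sf1 imposes f)
b4 stroke at J2  (C1: C, integral causality)
b1 stroke at TF1  (J2: bond 4 brought effort, rest push out)
b0 stroke at J1  (TF1 one-in-one-out from 1)
b3 stroke at R1  (closing 1-jn rule on J1)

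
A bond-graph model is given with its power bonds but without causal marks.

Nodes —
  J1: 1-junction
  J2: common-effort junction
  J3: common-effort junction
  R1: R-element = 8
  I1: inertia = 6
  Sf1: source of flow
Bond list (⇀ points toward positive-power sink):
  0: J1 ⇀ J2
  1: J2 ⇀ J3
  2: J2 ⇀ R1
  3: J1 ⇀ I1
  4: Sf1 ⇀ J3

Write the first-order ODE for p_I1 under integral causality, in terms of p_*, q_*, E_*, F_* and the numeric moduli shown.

dp_I1/dt = -8*F_Sf1 - 4*p_I1/3

bond 4 stroke→Sf1  (Sf1 (Sf) sets flow on bond)
bond 1 stroke→J3  (only one effort-in slot at J3)
bond 3 stroke→I1  (I1 outputs flow p/I1)
bond 0 stroke→J1  (common-f at J1 fixed by 3)
bond 2 stroke→J2  (J2: last free bond brings effort in)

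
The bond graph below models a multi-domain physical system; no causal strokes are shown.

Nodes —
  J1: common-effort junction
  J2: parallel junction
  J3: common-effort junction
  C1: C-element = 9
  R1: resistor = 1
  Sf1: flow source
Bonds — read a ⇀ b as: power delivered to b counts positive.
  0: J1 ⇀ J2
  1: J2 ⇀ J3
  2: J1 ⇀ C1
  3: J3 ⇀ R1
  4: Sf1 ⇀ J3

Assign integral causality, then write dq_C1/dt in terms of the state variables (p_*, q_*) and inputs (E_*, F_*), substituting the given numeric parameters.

dq_C1/dt = F_Sf1 - q_C1/9

bond 4 stroke at Sf1  (Sf1 fixes flow; stroke at Sf1)
bond 2 stroke at J1  (C1 integral (e out))
bond 0 stroke at J2  (0-jn J1 has e-setter on 2)
bond 1 stroke at J3  (J2 effort already set via bond 0)
bond 3 stroke at R1  (J3: bond 1 brought effort, rest push out)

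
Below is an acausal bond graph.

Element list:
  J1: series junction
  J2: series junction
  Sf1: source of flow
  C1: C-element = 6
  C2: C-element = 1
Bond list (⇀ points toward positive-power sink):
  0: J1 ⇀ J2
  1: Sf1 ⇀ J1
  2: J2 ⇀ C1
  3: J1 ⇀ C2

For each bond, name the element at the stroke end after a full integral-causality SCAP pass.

β1 stroke→Sf1  (Sf1: flow source, stroke at near end)
β0 stroke→J1  (1-jn J1 has f-setter on 1)
β3 stroke→J1  (J1 flow already set via bond 1)
β2 stroke→J2  (J2 flow already set via bond 0)

#0 →J1
#1 →Sf1
#2 →J2
#3 →J1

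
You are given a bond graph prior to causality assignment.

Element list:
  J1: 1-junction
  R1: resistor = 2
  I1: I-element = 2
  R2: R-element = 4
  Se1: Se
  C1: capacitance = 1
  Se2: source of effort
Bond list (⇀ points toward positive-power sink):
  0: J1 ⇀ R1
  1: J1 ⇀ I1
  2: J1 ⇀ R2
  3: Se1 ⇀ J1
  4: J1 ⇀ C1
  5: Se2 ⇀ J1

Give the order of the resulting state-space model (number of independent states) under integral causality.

b3 |J1  (Se1 fixes effort; stroke away)
b5 |J1  (source Se2 imposes e)
b1 |I1  (I1: I, integral causality)
b0 |J1  (J1: bond 1 brought flow, rest push out)
b2 |J1  (J1 flow already set via bond 1)
b4 |J1  (J1: bond 1 brought flow, rest push out)

2  (C1, I1 all integral)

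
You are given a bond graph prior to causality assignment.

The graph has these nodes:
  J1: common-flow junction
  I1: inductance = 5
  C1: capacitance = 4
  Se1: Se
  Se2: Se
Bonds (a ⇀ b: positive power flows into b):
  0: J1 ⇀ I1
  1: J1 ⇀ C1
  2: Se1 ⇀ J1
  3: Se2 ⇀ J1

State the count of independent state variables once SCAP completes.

β2 stroke at J1  (Se1 (Se) sets effort on bond)
β3 stroke at J1  (Se2 fixes effort; stroke away)
β0 stroke at I1  (I1: I, integral causality)
β1 stroke at J1  (J1 flow already set via bond 0)

2  (C1, I1 all integral)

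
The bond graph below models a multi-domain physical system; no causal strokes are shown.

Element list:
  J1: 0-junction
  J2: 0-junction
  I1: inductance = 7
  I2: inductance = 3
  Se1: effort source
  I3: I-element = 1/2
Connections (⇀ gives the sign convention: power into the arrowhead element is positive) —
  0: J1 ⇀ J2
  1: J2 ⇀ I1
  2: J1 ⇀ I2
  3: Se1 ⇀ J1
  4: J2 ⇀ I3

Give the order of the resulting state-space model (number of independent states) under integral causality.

3  (I1, I2, I3 all integral)

bond 3 stroke→J1  (Se1 (Se) sets effort on bond)
bond 0 stroke→J2  (J1: bond 3 brought effort, rest push out)
bond 2 stroke→I2  (J1: bond 3 brought effort, rest push out)
bond 1 stroke→I1  (J2 effort already set via bond 0)
bond 4 stroke→I3  (J2 effort already set via bond 0)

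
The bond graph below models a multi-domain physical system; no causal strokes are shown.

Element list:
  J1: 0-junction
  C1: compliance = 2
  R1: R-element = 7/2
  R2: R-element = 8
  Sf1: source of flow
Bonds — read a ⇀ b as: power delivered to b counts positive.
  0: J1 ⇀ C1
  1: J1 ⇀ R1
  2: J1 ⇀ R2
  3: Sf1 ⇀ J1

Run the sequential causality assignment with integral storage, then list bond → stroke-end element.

#0 →J1
#1 →R1
#2 →R2
#3 →Sf1

b3 stroke at Sf1  (Sf1 fixes flow; stroke at Sf1)
b0 stroke at J1  (prefer integral on C1)
b1 stroke at R1  (0-jn J1 has e-setter on 0)
b2 stroke at R2  (J1 effort already set via bond 0)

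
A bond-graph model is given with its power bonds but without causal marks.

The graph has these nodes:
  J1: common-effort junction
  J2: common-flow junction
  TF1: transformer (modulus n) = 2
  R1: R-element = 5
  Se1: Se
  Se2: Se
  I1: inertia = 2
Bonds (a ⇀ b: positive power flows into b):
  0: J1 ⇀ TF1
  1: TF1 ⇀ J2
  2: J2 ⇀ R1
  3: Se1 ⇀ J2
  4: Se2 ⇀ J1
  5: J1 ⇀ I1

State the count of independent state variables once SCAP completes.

1  (I1 all integral)

b3 stroke→J2  (Se1 fixes effort; stroke away)
b4 stroke→J1  (Se2: effort source, stroke at far end)
b0 stroke→TF1  (J1 effort already set via bond 4)
b5 stroke→I1  (J1 effort already set via bond 4)
b1 stroke→J2  (TF1 one-in-one-out from 0)
b2 stroke→R1  (J2: last free bond brings flow in)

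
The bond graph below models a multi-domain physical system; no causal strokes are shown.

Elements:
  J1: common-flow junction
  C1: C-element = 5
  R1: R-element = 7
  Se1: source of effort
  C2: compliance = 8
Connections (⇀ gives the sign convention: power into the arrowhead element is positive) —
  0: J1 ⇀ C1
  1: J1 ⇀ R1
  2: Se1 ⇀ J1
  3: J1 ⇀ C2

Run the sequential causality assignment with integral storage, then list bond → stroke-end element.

β0 stroke at J1
β1 stroke at R1
β2 stroke at J1
β3 stroke at J1

b2 →J1  (Se1: effort source, stroke at far end)
b0 →J1  (C1 integral (e out))
b3 →J1  (prefer integral on C2)
b1 →R1  (closing 1-jn rule on J1)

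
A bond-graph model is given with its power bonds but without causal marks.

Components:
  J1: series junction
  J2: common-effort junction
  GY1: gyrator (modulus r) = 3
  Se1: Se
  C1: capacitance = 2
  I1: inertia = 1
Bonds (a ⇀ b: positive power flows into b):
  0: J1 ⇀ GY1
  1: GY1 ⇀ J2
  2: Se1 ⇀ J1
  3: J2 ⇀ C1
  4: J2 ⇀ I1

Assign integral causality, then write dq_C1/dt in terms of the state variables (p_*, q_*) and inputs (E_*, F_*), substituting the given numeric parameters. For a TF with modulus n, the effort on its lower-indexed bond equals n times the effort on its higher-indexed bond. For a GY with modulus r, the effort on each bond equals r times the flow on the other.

dq_C1/dt = E_Se1/3 - p_I1

#2 stroke→J1  (Se1 fixes effort; stroke away)
#0 stroke→GY1  (closing 1-jn rule on J1)
#1 stroke→GY1  (GY GY1: same side as bond 0)
#3 stroke→J2  (C1: C, integral causality)
#4 stroke→I1  (0-jn J2 has e-setter on 3)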